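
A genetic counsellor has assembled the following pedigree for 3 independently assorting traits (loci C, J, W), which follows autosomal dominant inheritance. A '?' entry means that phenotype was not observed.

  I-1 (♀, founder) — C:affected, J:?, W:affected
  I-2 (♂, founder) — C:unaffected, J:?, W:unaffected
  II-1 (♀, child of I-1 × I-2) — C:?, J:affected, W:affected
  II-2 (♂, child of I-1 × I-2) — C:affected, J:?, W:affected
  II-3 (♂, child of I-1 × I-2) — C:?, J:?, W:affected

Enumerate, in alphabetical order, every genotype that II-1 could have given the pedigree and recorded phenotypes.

C/I-1 aff ·: Cc|CC
C/I-2 un ·: cc
C/II-1 ? I-1×I-2: cc|Cc
C/II-2 aff I-1×I-2: Cc
C/II-3 ? I-1×I-2: cc|Cc
⇒ C over [I-1,I-2,II-1,II-2,II-3]: 5 consistent
J/I-1 ? ·: jj|Jj|JJ
J/I-2 ? ·: jj|Jj|JJ
J/II-1 aff I-1×I-2: Jj|JJ
J/II-2 ? I-1×I-2: jj|Jj|JJ
J/II-3 ? I-1×I-2: jj|Jj|JJ
⇒ J over [I-1,I-2,II-1,II-2,II-3]: 45 consistent
W/I-1 aff ·: Ww|WW
W/I-2 un ·: ww
W/II-1 aff I-1×I-2: Ww
W/II-2 aff I-1×I-2: Ww
W/II-3 aff I-1×I-2: Ww
⇒ W over [I-1,I-2,II-1,II-2,II-3]: 2 consistent

II-1 ∈ {Cc JJ Ww, Cc Jj Ww, cc JJ Ww, cc Jj Ww}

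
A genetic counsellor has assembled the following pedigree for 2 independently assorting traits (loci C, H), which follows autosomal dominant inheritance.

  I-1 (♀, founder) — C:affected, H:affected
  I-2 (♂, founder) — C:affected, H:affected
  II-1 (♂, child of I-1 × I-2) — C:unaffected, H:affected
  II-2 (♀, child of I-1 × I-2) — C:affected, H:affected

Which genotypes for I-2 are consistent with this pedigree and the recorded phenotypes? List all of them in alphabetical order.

I-2 ∈ {Cc HH, Cc Hh}

C/I-1 aff ·: Cc
C/I-2 aff ·: Cc
C/II-1 un I-1×I-2: cc
C/II-2 aff I-1×I-2: Cc|CC
⇒ C over [I-1,I-2,II-1,II-2]: 2 consistent
H/I-1 aff ·: Hh|HH
H/I-2 aff ·: Hh|HH
H/II-1 aff I-1×I-2: Hh|HH
H/II-2 aff I-1×I-2: Hh|HH
⇒ H over [I-1,I-2,II-1,II-2]: 13 consistent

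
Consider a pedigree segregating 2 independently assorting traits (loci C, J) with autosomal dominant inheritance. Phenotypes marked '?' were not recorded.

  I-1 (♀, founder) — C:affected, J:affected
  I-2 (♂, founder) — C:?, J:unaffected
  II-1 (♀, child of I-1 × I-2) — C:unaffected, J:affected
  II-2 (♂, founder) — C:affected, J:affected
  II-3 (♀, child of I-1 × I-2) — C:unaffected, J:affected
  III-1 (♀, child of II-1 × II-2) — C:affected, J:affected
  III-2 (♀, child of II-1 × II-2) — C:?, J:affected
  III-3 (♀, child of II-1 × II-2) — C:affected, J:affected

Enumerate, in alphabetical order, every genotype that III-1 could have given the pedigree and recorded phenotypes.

C/I-1 aff ·: Cc
C/I-2 ? ·: cc|Cc
C/II-1 un I-1×I-2: cc
C/II-2 aff ·: Cc|CC
C/II-3 un I-1×I-2: cc
C/III-1 aff II-1×II-2: Cc
C/III-2 ? II-1×II-2: cc|Cc
C/III-3 aff II-1×II-2: Cc
⇒ C over [I-1,I-2,II-1,II-2,II-3,III-1,III-2,III-3]: 6 consistent
J/I-1 aff ·: Jj|JJ
J/I-2 un ·: jj
J/II-1 aff I-1×I-2: Jj
J/II-2 aff ·: Jj|JJ
J/II-3 aff I-1×I-2: Jj
J/III-1 aff II-1×II-2: Jj|JJ
J/III-2 aff II-1×II-2: Jj|JJ
J/III-3 aff II-1×II-2: Jj|JJ
⇒ J over [I-1,I-2,II-1,II-2,II-3,III-1,III-2,III-3]: 32 consistent

III-1 ∈ {Cc JJ, Cc Jj}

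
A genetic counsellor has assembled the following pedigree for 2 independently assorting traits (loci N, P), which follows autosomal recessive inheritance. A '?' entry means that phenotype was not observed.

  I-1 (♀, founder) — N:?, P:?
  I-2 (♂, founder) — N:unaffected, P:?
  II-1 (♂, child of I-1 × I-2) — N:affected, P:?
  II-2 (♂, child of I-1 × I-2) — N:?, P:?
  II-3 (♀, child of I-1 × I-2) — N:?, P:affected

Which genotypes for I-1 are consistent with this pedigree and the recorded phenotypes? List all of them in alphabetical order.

I-1 ∈ {Nn Pp, Nn pp, nn Pp, nn pp}

N/I-1 ? ·: Nn|nn
N/I-2 un ·: Nn
N/II-1 aff I-1×I-2: nn
N/II-2 ? I-1×I-2: NN|Nn|nn
N/II-3 ? I-1×I-2: NN|Nn|nn
⇒ N over [I-1,I-2,II-1,II-2,II-3]: 13 consistent
P/I-1 ? ·: Pp|pp
P/I-2 ? ·: Pp|pp
P/II-1 ? I-1×I-2: PP|Pp|pp
P/II-2 ? I-1×I-2: PP|Pp|pp
P/II-3 aff I-1×I-2: pp
⇒ P over [I-1,I-2,II-1,II-2,II-3]: 18 consistent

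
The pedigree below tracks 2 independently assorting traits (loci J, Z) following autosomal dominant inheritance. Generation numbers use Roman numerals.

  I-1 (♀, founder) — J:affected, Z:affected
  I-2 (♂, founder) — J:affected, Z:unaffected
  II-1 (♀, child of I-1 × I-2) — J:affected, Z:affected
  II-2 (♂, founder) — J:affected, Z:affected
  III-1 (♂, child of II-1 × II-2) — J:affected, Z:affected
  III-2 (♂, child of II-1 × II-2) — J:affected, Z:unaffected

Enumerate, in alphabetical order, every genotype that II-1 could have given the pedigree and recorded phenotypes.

J/I-1 aff ·: Jj|JJ
J/I-2 aff ·: Jj|JJ
J/II-1 aff I-1×I-2: Jj|JJ
J/II-2 aff ·: Jj|JJ
J/III-1 aff II-1×II-2: Jj|JJ
J/III-2 aff II-1×II-2: Jj|JJ
⇒ J over [I-1,I-2,II-1,II-2,III-1,III-2]: 44 consistent
Z/I-1 aff ·: Zz|ZZ
Z/I-2 un ·: zz
Z/II-1 aff I-1×I-2: Zz
Z/II-2 aff ·: Zz
Z/III-1 aff II-1×II-2: Zz|ZZ
Z/III-2 un II-1×II-2: zz
⇒ Z over [I-1,I-2,II-1,II-2,III-1,III-2]: 4 consistent

II-1 ∈ {JJ Zz, Jj Zz}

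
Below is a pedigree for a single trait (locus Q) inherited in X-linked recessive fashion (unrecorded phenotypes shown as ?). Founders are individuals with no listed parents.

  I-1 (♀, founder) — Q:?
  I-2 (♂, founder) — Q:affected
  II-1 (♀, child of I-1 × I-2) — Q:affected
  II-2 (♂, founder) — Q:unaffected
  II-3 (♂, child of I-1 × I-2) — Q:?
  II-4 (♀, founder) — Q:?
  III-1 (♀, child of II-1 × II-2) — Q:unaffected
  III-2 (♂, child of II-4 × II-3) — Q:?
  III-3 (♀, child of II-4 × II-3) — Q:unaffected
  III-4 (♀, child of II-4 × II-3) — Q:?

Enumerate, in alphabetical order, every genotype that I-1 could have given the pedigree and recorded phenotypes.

Q/I-1 ? ·: X^QX^q|X^qX^q
Q/I-2 aff ·: X^qY
Q/II-1 aff I-1×I-2: X^qX^q
Q/II-2 un ·: X^QY
Q/II-3 ? I-1×I-2: X^QY|X^qY
Q/II-4 ? ·: X^QX^Q|X^QX^q|X^qX^q
Q/III-1 un II-1×II-2: X^QX^q
Q/III-2 ? II-4×II-3: X^QY|X^qY
Q/III-3 un II-4×II-3: X^QX^Q|X^QX^q
Q/III-4 ? II-4×II-3: X^QX^Q|X^QX^q|X^qX^q
⇒ Q over [I-1,I-2,II-1,II-2,II-3,II-4,III-1,III-2,III-3,III-4]: 20 consistent

I-1 ∈ {X^QX^q, X^qX^q}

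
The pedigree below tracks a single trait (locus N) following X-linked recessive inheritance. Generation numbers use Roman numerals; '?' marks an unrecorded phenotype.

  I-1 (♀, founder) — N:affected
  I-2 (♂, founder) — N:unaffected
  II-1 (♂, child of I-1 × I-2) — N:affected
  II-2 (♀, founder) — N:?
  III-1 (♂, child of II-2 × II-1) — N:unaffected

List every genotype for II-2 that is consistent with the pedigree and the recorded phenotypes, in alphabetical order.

II-2 ∈ {X^NX^N, X^NX^n}

N/I-1 aff ·: X^nX^n
N/I-2 un ·: X^NY
N/II-1 aff I-1×I-2: X^nY
N/II-2 ? ·: X^NX^N|X^NX^n
N/III-1 un II-2×II-1: X^NY
⇒ N over [I-1,I-2,II-1,II-2,III-1]: 2 consistent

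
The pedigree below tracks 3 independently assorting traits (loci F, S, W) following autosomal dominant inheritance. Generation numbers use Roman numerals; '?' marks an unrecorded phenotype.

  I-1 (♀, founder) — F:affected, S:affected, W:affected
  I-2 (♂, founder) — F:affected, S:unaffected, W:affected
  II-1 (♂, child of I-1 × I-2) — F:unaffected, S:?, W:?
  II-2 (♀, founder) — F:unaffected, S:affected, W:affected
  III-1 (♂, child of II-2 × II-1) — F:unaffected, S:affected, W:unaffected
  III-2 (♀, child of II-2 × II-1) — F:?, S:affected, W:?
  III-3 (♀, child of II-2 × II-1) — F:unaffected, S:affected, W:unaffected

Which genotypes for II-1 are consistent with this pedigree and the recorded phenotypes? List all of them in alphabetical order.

II-1 ∈ {ff Ss Ww, ff Ss ww, ff ss Ww, ff ss ww}

F/I-1 aff ·: Ff
F/I-2 aff ·: Ff
F/II-1 un I-1×I-2: ff
F/II-2 un ·: ff
F/III-1 un II-2×II-1: ff
F/III-2 ? II-2×II-1: ff
F/III-3 un II-2×II-1: ff
⇒ F over [I-1,I-2,II-1,II-2,III-1,III-2,III-3]: 1 consistent
S/I-1 aff ·: Ss|SS
S/I-2 un ·: ss
S/II-1 ? I-1×I-2: ss|Ss
S/II-2 aff ·: Ss|SS
S/III-1 aff II-2×II-1: Ss|SS
S/III-2 aff II-2×II-1: Ss|SS
S/III-3 aff II-2×II-1: Ss|SS
⇒ S over [I-1,I-2,II-1,II-2,III-1,III-2,III-3]: 34 consistent
W/I-1 aff ·: Ww|WW
W/I-2 aff ·: Ww|WW
W/II-1 ? I-1×I-2: ww|Ww
W/II-2 aff ·: Ww
W/III-1 un II-2×II-1: ww
W/III-2 ? II-2×II-1: ww|Ww|WW
W/III-3 un II-2×II-1: ww
⇒ W over [I-1,I-2,II-1,II-2,III-1,III-2,III-3]: 11 consistent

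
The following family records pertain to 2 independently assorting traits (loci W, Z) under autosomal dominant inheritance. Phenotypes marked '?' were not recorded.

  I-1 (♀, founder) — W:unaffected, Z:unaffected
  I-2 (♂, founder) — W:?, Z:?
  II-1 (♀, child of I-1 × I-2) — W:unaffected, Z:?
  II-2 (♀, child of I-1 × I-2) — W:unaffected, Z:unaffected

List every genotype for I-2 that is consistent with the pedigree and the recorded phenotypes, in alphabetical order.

W/I-1 un ·: ww
W/I-2 ? ·: ww|Ww
W/II-1 un I-1×I-2: ww
W/II-2 un I-1×I-2: ww
⇒ W over [I-1,I-2,II-1,II-2]: 2 consistent
Z/I-1 un ·: zz
Z/I-2 ? ·: zz|Zz
Z/II-1 ? I-1×I-2: zz|Zz
Z/II-2 un I-1×I-2: zz
⇒ Z over [I-1,I-2,II-1,II-2]: 3 consistent

I-2 ∈ {Ww Zz, Ww zz, ww Zz, ww zz}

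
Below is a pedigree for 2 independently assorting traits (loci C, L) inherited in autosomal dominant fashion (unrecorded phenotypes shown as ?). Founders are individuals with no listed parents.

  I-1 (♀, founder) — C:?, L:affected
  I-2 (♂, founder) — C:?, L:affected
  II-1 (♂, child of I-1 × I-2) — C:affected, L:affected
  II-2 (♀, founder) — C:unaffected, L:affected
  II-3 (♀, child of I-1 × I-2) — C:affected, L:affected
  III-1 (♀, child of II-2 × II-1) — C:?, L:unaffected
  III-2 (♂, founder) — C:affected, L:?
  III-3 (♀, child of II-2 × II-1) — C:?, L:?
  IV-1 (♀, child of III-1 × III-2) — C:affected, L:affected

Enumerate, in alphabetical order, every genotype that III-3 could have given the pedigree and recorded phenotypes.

III-3 ∈ {Cc LL, Cc Ll, Cc ll, cc LL, cc Ll, cc ll}

C/I-1 ? ·: cc|Cc|CC
C/I-2 ? ·: cc|Cc|CC
C/II-1 aff I-1×I-2: Cc|CC
C/II-2 un ·: cc
C/II-3 aff I-1×I-2: Cc|CC
C/III-1 ? II-2×II-1: cc|Cc
C/III-2 aff ·: Cc|CC
C/III-3 ? II-2×II-1: cc|Cc
C/IV-1 aff III-1×III-2: Cc|CC
⇒ C over [I-1,I-2,II-1,II-2,II-3,III-1,III-2,III-3,IV-1]: 148 consistent
L/I-1 aff ·: Ll|LL
L/I-2 aff ·: Ll|LL
L/II-1 aff I-1×I-2: Ll
L/II-2 aff ·: Ll
L/II-3 aff I-1×I-2: Ll|LL
L/III-1 un II-2×II-1: ll
L/III-2 ? ·: Ll|LL
L/III-3 ? II-2×II-1: ll|Ll|LL
L/IV-1 aff III-1×III-2: Ll
⇒ L over [I-1,I-2,II-1,II-2,II-3,III-1,III-2,III-3,IV-1]: 36 consistent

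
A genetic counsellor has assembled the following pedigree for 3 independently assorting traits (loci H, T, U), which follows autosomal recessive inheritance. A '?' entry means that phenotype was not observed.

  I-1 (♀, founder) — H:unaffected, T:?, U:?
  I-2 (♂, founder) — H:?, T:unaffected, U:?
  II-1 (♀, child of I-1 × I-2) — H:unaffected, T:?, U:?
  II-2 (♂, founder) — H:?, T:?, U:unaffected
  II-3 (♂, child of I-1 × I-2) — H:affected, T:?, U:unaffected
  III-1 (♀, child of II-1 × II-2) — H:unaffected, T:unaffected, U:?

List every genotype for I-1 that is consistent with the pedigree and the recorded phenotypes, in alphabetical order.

I-1 ∈ {Hh TT UU, Hh TT Uu, Hh TT uu, Hh Tt UU, Hh Tt Uu, Hh Tt uu, Hh tt UU, Hh tt Uu, Hh tt uu}

H/I-1 un ·: Hh
H/I-2 ? ·: Hh|hh
H/II-1 un I-1×I-2: HH|Hh
H/II-2 ? ·: HH|Hh|hh
H/II-3 aff I-1×I-2: hh
H/III-1 un II-1×II-2: HH|Hh
⇒ H over [I-1,I-2,II-1,II-2,II-3,III-1]: 14 consistent
T/I-1 ? ·: TT|Tt|tt
T/I-2 un ·: TT|Tt
T/II-1 ? I-1×I-2: TT|Tt|tt
T/II-2 ? ·: TT|Tt|tt
T/II-3 ? I-1×I-2: TT|Tt|tt
T/III-1 un II-1×II-2: TT|Tt
⇒ T over [I-1,I-2,II-1,II-2,II-3,III-1]: 92 consistent
U/I-1 ? ·: UU|Uu|uu
U/I-2 ? ·: UU|Uu|uu
U/II-1 ? I-1×I-2: UU|Uu|uu
U/II-2 un ·: UU|Uu
U/II-3 un I-1×I-2: UU|Uu
U/III-1 ? II-1×II-2: UU|Uu|uu
⇒ U over [I-1,I-2,II-1,II-2,II-3,III-1]: 83 consistent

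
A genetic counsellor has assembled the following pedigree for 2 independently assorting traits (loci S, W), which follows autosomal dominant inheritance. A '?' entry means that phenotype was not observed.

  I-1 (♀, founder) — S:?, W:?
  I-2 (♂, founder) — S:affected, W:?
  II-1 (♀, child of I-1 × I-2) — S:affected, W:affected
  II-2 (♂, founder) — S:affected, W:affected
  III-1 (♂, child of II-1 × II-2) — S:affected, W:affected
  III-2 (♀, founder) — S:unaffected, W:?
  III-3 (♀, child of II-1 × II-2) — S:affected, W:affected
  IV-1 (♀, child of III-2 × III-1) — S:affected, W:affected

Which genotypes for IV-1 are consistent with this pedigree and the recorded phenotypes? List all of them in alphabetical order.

S/I-1 ? ·: ss|Ss|SS
S/I-2 aff ·: Ss|SS
S/II-1 aff I-1×I-2: Ss|SS
S/II-2 aff ·: Ss|SS
S/III-1 aff II-1×II-2: Ss|SS
S/III-2 un ·: ss
S/III-3 aff II-1×II-2: Ss|SS
S/IV-1 aff III-2×III-1: Ss
⇒ S over [I-1,I-2,II-1,II-2,III-1,III-2,III-3,IV-1]: 60 consistent
W/I-1 ? ·: ww|Ww|WW
W/I-2 ? ·: ww|Ww|WW
W/II-1 aff I-1×I-2: Ww|WW
W/II-2 aff ·: Ww|WW
W/III-1 aff II-1×II-2: Ww|WW
W/III-2 ? ·: ww|Ww|WW
W/III-3 aff II-1×II-2: Ww|WW
W/IV-1 aff III-2×III-1: Ww|WW
⇒ W over [I-1,I-2,II-1,II-2,III-1,III-2,III-3,IV-1]: 340 consistent

IV-1 ∈ {Ss WW, Ss Ww}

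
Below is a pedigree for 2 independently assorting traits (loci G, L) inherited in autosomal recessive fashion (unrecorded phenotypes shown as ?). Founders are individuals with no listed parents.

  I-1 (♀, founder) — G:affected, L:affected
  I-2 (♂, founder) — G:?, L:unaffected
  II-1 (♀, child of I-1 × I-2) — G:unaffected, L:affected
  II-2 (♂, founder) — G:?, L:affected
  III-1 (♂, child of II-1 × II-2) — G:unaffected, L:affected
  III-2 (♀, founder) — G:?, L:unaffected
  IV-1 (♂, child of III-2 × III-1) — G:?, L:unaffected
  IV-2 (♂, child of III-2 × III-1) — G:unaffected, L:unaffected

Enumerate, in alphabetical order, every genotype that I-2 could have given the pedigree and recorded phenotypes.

I-2 ∈ {GG Ll, Gg Ll}

G/I-1 aff ·: gg
G/I-2 ? ·: GG|Gg
G/II-1 un I-1×I-2: Gg
G/II-2 ? ·: GG|Gg|gg
G/III-1 un II-1×II-2: GG|Gg
G/III-2 ? ·: GG|Gg|gg
G/IV-1 ? III-2×III-1: GG|Gg|gg
G/IV-2 un III-2×III-1: GG|Gg
⇒ G over [I-1,I-2,II-1,II-2,III-1,III-2,IV-1,IV-2]: 96 consistent
L/I-1 aff ·: ll
L/I-2 un ·: Ll
L/II-1 aff I-1×I-2: ll
L/II-2 aff ·: ll
L/III-1 aff II-1×II-2: ll
L/III-2 un ·: LL|Ll
L/IV-1 un III-2×III-1: Ll
L/IV-2 un III-2×III-1: Ll
⇒ L over [I-1,I-2,II-1,II-2,III-1,III-2,IV-1,IV-2]: 2 consistent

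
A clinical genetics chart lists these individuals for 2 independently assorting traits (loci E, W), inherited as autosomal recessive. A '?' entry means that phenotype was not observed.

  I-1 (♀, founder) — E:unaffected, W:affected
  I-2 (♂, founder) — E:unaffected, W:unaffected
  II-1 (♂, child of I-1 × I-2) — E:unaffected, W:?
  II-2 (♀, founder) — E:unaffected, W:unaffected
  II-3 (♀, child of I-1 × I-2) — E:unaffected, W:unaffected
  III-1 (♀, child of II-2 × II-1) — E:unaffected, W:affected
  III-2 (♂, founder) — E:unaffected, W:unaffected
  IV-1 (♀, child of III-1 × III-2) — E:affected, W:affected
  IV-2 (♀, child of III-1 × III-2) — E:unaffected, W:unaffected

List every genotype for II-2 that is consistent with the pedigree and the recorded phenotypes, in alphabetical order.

II-2 ∈ {EE Ww, Ee Ww}

E/I-1 un ·: EE|Ee
E/I-2 un ·: EE|Ee
E/II-1 un I-1×I-2: EE|Ee
E/II-2 un ·: EE|Ee
E/II-3 un I-1×I-2: EE|Ee
E/III-1 un II-2×II-1: Ee
E/III-2 un ·: Ee
E/IV-1 aff III-1×III-2: ee
E/IV-2 un III-1×III-2: EE|Ee
⇒ E over [I-1,I-2,II-1,II-2,II-3,III-1,III-2,IV-1,IV-2]: 38 consistent
W/I-1 aff ·: ww
W/I-2 un ·: WW|Ww
W/II-1 ? I-1×I-2: Ww|ww
W/II-2 un ·: Ww
W/II-3 un I-1×I-2: Ww
W/III-1 aff II-2×II-1: ww
W/III-2 un ·: Ww
W/IV-1 aff III-1×III-2: ww
W/IV-2 un III-1×III-2: Ww
⇒ W over [I-1,I-2,II-1,II-2,II-3,III-1,III-2,IV-1,IV-2]: 3 consistent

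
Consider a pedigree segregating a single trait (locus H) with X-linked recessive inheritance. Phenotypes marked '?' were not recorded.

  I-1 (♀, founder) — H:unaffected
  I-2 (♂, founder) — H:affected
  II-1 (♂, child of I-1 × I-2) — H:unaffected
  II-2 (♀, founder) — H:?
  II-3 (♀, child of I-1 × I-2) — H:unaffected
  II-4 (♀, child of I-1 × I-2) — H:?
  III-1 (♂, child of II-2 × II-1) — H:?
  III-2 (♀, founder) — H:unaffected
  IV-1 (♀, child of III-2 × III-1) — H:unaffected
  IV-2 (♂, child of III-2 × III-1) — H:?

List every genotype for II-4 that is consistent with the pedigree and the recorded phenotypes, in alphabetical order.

II-4 ∈ {X^HX^h, X^hX^h}

H/I-1 un ·: X^HX^H|X^HX^h
H/I-2 aff ·: X^hY
H/II-1 un I-1×I-2: X^HY
H/II-2 ? ·: X^HX^H|X^HX^h|X^hX^h
H/II-3 un I-1×I-2: X^HX^h
H/II-4 ? I-1×I-2: X^HX^h|X^hX^h
H/III-1 ? II-2×II-1: X^HY|X^hY
H/III-2 un ·: X^HX^H|X^HX^h
H/IV-1 un III-2×III-1: X^HX^H|X^HX^h
H/IV-2 ? III-2×III-1: X^HY|X^hY
⇒ H over [I-1,I-2,II-1,II-2,II-3,II-4,III-1,III-2,IV-1,IV-2]: 48 consistent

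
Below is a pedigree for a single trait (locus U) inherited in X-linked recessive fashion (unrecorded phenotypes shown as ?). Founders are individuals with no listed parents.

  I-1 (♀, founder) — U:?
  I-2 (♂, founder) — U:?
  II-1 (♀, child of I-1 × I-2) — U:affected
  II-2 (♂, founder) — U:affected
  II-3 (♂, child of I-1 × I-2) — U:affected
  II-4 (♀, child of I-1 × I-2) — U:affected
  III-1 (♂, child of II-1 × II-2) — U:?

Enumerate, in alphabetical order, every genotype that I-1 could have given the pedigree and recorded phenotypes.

I-1 ∈ {X^UX^u, X^uX^u}

U/I-1 ? ·: X^UX^u|X^uX^u
U/I-2 ? ·: X^uY
U/II-1 aff I-1×I-2: X^uX^u
U/II-2 aff ·: X^uY
U/II-3 aff I-1×I-2: X^uY
U/II-4 aff I-1×I-2: X^uX^u
U/III-1 ? II-1×II-2: X^uY
⇒ U over [I-1,I-2,II-1,II-2,II-3,II-4,III-1]: 2 consistent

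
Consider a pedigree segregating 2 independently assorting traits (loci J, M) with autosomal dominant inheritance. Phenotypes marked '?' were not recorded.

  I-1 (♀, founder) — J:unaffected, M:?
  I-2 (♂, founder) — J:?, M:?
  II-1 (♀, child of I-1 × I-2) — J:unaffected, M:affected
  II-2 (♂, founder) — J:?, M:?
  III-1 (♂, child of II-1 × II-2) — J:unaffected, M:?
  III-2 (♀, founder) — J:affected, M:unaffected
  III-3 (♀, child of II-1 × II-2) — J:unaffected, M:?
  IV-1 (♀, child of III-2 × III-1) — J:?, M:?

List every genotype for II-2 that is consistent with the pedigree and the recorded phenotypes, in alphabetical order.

J/I-1 un ·: jj
J/I-2 ? ·: jj|Jj
J/II-1 un I-1×I-2: jj
J/II-2 ? ·: jj|Jj
J/III-1 un II-1×II-2: jj
J/III-2 aff ·: Jj|JJ
J/III-3 un II-1×II-2: jj
J/IV-1 ? III-2×III-1: jj|Jj
⇒ J over [I-1,I-2,II-1,II-2,III-1,III-2,III-3,IV-1]: 12 consistent
M/I-1 ? ·: mm|Mm|MM
M/I-2 ? ·: mm|Mm|MM
M/II-1 aff I-1×I-2: Mm|MM
M/II-2 ? ·: mm|Mm|MM
M/III-1 ? II-1×II-2: mm|Mm|MM
M/III-2 un ·: mm
M/III-3 ? II-1×II-2: mm|Mm|MM
M/IV-1 ? III-2×III-1: mm|Mm
⇒ M over [I-1,I-2,II-1,II-2,III-1,III-2,III-3,IV-1]: 204 consistent

II-2 ∈ {Jj MM, Jj Mm, Jj mm, jj MM, jj Mm, jj mm}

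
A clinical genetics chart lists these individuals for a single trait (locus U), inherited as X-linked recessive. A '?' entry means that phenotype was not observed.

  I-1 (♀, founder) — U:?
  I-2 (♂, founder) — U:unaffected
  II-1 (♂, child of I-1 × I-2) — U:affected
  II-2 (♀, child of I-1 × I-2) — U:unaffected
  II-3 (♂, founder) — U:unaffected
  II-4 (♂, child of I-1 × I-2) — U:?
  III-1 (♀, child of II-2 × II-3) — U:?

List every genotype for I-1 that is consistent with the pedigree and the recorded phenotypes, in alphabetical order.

U/I-1 ? ·: X^UX^u|X^uX^u
U/I-2 un ·: X^UY
U/II-1 aff I-1×I-2: X^uY
U/II-2 un I-1×I-2: X^UX^U|X^UX^u
U/II-3 un ·: X^UY
U/II-4 ? I-1×I-2: X^UY|X^uY
U/III-1 ? II-2×II-3: X^UX^U|X^UX^u
⇒ U over [I-1,I-2,II-1,II-2,II-3,II-4,III-1]: 8 consistent

I-1 ∈ {X^UX^u, X^uX^u}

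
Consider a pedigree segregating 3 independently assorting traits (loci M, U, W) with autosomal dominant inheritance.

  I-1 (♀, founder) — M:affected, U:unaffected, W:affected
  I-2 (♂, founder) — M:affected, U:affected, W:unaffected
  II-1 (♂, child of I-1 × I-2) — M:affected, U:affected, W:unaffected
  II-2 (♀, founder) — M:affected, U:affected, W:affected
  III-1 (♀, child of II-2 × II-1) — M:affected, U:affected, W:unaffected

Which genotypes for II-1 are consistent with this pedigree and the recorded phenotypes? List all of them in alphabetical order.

II-1 ∈ {MM Uu ww, Mm Uu ww}

M/I-1 aff ·: Mm|MM
M/I-2 aff ·: Mm|MM
M/II-1 aff I-1×I-2: Mm|MM
M/II-2 aff ·: Mm|MM
M/III-1 aff II-2×II-1: Mm|MM
⇒ M over [I-1,I-2,II-1,II-2,III-1]: 24 consistent
U/I-1 un ·: uu
U/I-2 aff ·: Uu|UU
U/II-1 aff I-1×I-2: Uu
U/II-2 aff ·: Uu|UU
U/III-1 aff II-2×II-1: Uu|UU
⇒ U over [I-1,I-2,II-1,II-2,III-1]: 8 consistent
W/I-1 aff ·: Ww
W/I-2 un ·: ww
W/II-1 un I-1×I-2: ww
W/II-2 aff ·: Ww
W/III-1 un II-2×II-1: ww
⇒ W over [I-1,I-2,II-1,II-2,III-1]: 1 consistent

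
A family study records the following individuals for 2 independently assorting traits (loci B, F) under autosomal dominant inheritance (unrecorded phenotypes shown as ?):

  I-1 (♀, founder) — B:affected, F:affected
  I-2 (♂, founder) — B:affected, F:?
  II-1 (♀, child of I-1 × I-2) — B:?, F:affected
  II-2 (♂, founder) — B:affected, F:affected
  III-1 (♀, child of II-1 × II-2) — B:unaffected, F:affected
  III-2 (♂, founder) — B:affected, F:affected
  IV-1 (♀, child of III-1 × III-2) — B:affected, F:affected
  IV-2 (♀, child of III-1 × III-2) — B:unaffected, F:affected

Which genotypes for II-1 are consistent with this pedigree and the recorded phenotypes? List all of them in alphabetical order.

II-1 ∈ {Bb FF, Bb Ff, bb FF, bb Ff}

B/I-1 aff ·: Bb|BB
B/I-2 aff ·: Bb|BB
B/II-1 ? I-1×I-2: bb|Bb
B/II-2 aff ·: Bb
B/III-1 un II-1×II-2: bb
B/III-2 aff ·: Bb
B/IV-1 aff III-1×III-2: Bb
B/IV-2 un III-1×III-2: bb
⇒ B over [I-1,I-2,II-1,II-2,III-1,III-2,IV-1,IV-2]: 4 consistent
F/I-1 aff ·: Ff|FF
F/I-2 ? ·: ff|Ff|FF
F/II-1 aff I-1×I-2: Ff|FF
F/II-2 aff ·: Ff|FF
F/III-1 aff II-1×II-2: Ff|FF
F/III-2 aff ·: Ff|FF
F/IV-1 aff III-1×III-2: Ff|FF
F/IV-2 aff III-1×III-2: Ff|FF
⇒ F over [I-1,I-2,II-1,II-2,III-1,III-2,IV-1,IV-2]: 202 consistent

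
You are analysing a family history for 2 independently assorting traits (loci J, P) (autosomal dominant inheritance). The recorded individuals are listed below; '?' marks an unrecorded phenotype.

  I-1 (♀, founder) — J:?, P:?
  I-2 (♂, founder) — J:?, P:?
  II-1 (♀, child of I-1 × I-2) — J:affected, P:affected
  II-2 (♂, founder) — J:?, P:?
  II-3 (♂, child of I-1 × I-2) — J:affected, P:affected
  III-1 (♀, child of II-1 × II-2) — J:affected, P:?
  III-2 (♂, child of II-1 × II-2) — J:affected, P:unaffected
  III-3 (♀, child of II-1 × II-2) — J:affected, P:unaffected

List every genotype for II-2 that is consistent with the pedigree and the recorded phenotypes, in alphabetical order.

J/I-1 ? ·: jj|Jj|JJ
J/I-2 ? ·: jj|Jj|JJ
J/II-1 aff I-1×I-2: Jj|JJ
J/II-2 ? ·: jj|Jj|JJ
J/II-3 aff I-1×I-2: Jj|JJ
J/III-1 aff II-1×II-2: Jj|JJ
J/III-2 aff II-1×II-2: Jj|JJ
J/III-3 aff II-1×II-2: Jj|JJ
⇒ J over [I-1,I-2,II-1,II-2,II-3,III-1,III-2,III-3]: 240 consistent
P/I-1 ? ·: pp|Pp|PP
P/I-2 ? ·: pp|Pp|PP
P/II-1 aff I-1×I-2: Pp
P/II-2 ? ·: pp|Pp
P/II-3 aff I-1×I-2: Pp|PP
P/III-1 ? II-1×II-2: pp|Pp|PP
P/III-2 un II-1×II-2: pp
P/III-3 un II-1×II-2: pp
⇒ P over [I-1,I-2,II-1,II-2,II-3,III-1,III-2,III-3]: 50 consistent

II-2 ∈ {JJ Pp, JJ pp, Jj Pp, Jj pp, jj Pp, jj pp}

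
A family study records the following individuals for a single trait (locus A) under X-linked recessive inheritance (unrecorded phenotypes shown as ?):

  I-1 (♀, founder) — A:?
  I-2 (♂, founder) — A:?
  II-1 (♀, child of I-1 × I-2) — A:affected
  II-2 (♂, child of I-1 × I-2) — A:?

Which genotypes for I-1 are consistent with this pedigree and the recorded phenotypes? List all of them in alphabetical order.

I-1 ∈ {X^AX^a, X^aX^a}

A/I-1 ? ·: X^AX^a|X^aX^a
A/I-2 ? ·: X^aY
A/II-1 aff I-1×I-2: X^aX^a
A/II-2 ? I-1×I-2: X^AY|X^aY
⇒ A over [I-1,I-2,II-1,II-2]: 3 consistent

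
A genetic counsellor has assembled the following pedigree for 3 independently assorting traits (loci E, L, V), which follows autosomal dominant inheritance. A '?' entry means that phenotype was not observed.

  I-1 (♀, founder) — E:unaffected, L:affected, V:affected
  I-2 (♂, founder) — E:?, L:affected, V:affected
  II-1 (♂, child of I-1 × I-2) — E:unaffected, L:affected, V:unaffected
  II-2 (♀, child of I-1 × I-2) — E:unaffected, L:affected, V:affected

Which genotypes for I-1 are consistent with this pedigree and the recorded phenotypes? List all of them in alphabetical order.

E/I-1 un ·: ee
E/I-2 ? ·: ee|Ee
E/II-1 un I-1×I-2: ee
E/II-2 un I-1×I-2: ee
⇒ E over [I-1,I-2,II-1,II-2]: 2 consistent
L/I-1 aff ·: Ll|LL
L/I-2 aff ·: Ll|LL
L/II-1 aff I-1×I-2: Ll|LL
L/II-2 aff I-1×I-2: Ll|LL
⇒ L over [I-1,I-2,II-1,II-2]: 13 consistent
V/I-1 aff ·: Vv
V/I-2 aff ·: Vv
V/II-1 un I-1×I-2: vv
V/II-2 aff I-1×I-2: Vv|VV
⇒ V over [I-1,I-2,II-1,II-2]: 2 consistent

I-1 ∈ {ee LL Vv, ee Ll Vv}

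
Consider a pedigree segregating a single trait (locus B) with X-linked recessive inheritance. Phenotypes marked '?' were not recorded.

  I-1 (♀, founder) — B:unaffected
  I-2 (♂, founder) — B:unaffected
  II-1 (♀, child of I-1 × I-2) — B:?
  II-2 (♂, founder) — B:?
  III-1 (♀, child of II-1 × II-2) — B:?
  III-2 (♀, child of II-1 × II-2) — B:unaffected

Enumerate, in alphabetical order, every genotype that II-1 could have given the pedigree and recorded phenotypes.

II-1 ∈ {X^BX^B, X^BX^b}

B/I-1 un ·: X^BX^B|X^BX^b
B/I-2 un ·: X^BY
B/II-1 ? I-1×I-2: X^BX^B|X^BX^b
B/II-2 ? ·: X^BY|X^bY
B/III-1 ? II-1×II-2: X^BX^B|X^BX^b|X^bX^b
B/III-2 un II-1×II-2: X^BX^B|X^BX^b
⇒ B over [I-1,I-2,II-1,II-2,III-1,III-2]: 10 consistent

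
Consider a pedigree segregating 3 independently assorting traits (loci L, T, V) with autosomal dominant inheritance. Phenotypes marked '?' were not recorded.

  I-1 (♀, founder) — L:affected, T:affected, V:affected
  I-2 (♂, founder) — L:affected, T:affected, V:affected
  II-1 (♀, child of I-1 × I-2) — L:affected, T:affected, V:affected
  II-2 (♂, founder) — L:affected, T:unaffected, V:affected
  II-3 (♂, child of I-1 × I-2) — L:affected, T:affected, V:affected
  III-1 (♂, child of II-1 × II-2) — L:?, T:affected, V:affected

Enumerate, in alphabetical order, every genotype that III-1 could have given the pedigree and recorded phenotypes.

L/I-1 aff ·: Ll|LL
L/I-2 aff ·: Ll|LL
L/II-1 aff I-1×I-2: Ll|LL
L/II-2 aff ·: Ll|LL
L/II-3 aff I-1×I-2: Ll|LL
L/III-1 ? II-1×II-2: ll|Ll|LL
⇒ L over [I-1,I-2,II-1,II-2,II-3,III-1]: 51 consistent
T/I-1 aff ·: Tt|TT
T/I-2 aff ·: Tt|TT
T/II-1 aff I-1×I-2: Tt|TT
T/II-2 un ·: tt
T/II-3 aff I-1×I-2: Tt|TT
T/III-1 aff II-1×II-2: Tt
⇒ T over [I-1,I-2,II-1,II-2,II-3,III-1]: 13 consistent
V/I-1 aff ·: Vv|VV
V/I-2 aff ·: Vv|VV
V/II-1 aff I-1×I-2: Vv|VV
V/II-2 aff ·: Vv|VV
V/II-3 aff I-1×I-2: Vv|VV
V/III-1 aff II-1×II-2: Vv|VV
⇒ V over [I-1,I-2,II-1,II-2,II-3,III-1]: 45 consistent

III-1 ∈ {LL Tt VV, LL Tt Vv, Ll Tt VV, Ll Tt Vv, ll Tt VV, ll Tt Vv}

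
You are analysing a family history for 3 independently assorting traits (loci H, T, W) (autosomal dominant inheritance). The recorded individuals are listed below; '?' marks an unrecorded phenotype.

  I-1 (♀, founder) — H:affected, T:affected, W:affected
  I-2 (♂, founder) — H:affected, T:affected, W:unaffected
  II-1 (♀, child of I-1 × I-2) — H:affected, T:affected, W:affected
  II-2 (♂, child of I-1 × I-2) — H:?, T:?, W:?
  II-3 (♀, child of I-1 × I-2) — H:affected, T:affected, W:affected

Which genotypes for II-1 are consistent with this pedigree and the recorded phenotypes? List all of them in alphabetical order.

H/I-1 aff ·: Hh|HH
H/I-2 aff ·: Hh|HH
H/II-1 aff I-1×I-2: Hh|HH
H/II-2 ? I-1×I-2: hh|Hh|HH
H/II-3 aff I-1×I-2: Hh|HH
⇒ H over [I-1,I-2,II-1,II-2,II-3]: 29 consistent
T/I-1 aff ·: Tt|TT
T/I-2 aff ·: Tt|TT
T/II-1 aff I-1×I-2: Tt|TT
T/II-2 ? I-1×I-2: tt|Tt|TT
T/II-3 aff I-1×I-2: Tt|TT
⇒ T over [I-1,I-2,II-1,II-2,II-3]: 29 consistent
W/I-1 aff ·: Ww|WW
W/I-2 un ·: ww
W/II-1 aff I-1×I-2: Ww
W/II-2 ? I-1×I-2: ww|Ww
W/II-3 aff I-1×I-2: Ww
⇒ W over [I-1,I-2,II-1,II-2,II-3]: 3 consistent

II-1 ∈ {HH TT Ww, HH Tt Ww, Hh TT Ww, Hh Tt Ww}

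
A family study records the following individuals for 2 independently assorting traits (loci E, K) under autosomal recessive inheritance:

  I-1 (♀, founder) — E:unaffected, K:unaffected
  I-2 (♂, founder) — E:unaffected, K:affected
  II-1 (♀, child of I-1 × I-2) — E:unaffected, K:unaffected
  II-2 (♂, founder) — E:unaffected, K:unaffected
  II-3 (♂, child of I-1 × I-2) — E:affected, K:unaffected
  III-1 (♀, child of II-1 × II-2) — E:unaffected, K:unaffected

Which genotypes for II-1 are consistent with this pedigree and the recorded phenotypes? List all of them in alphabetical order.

II-1 ∈ {EE Kk, Ee Kk}

E/I-1 un ·: Ee
E/I-2 un ·: Ee
E/II-1 un I-1×I-2: EE|Ee
E/II-2 un ·: EE|Ee
E/II-3 aff I-1×I-2: ee
E/III-1 un II-1×II-2: EE|Ee
⇒ E over [I-1,I-2,II-1,II-2,II-3,III-1]: 7 consistent
K/I-1 un ·: KK|Kk
K/I-2 aff ·: kk
K/II-1 un I-1×I-2: Kk
K/II-2 un ·: KK|Kk
K/II-3 un I-1×I-2: Kk
K/III-1 un II-1×II-2: KK|Kk
⇒ K over [I-1,I-2,II-1,II-2,II-3,III-1]: 8 consistent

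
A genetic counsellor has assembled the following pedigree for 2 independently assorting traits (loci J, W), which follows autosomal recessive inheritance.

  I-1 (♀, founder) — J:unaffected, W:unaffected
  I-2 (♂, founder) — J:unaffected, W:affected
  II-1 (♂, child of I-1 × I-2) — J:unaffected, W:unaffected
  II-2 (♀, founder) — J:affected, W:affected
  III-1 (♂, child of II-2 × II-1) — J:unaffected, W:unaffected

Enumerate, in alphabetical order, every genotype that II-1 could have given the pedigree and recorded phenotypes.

II-1 ∈ {JJ Ww, Jj Ww}

J/I-1 un ·: JJ|Jj
J/I-2 un ·: JJ|Jj
J/II-1 un I-1×I-2: JJ|Jj
J/II-2 aff ·: jj
J/III-1 un II-2×II-1: Jj
⇒ J over [I-1,I-2,II-1,II-2,III-1]: 7 consistent
W/I-1 un ·: WW|Ww
W/I-2 aff ·: ww
W/II-1 un I-1×I-2: Ww
W/II-2 aff ·: ww
W/III-1 un II-2×II-1: Ww
⇒ W over [I-1,I-2,II-1,II-2,III-1]: 2 consistent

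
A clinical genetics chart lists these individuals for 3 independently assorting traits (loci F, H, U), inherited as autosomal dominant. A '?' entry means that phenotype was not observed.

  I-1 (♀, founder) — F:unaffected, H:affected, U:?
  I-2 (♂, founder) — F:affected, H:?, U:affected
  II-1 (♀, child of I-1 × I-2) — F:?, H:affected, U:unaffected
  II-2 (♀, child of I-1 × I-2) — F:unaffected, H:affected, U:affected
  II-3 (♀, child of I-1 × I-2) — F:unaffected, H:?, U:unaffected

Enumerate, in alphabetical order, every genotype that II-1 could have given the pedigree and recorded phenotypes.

F/I-1 un ·: ff
F/I-2 aff ·: Ff
F/II-1 ? I-1×I-2: ff|Ff
F/II-2 un I-1×I-2: ff
F/II-3 un I-1×I-2: ff
⇒ F over [I-1,I-2,II-1,II-2,II-3]: 2 consistent
H/I-1 aff ·: Hh|HH
H/I-2 ? ·: hh|Hh|HH
H/II-1 aff I-1×I-2: Hh|HH
H/II-2 aff I-1×I-2: Hh|HH
H/II-3 ? I-1×I-2: hh|Hh|HH
⇒ H over [I-1,I-2,II-1,II-2,II-3]: 32 consistent
U/I-1 ? ·: uu|Uu
U/I-2 aff ·: Uu
U/II-1 un I-1×I-2: uu
U/II-2 aff I-1×I-2: Uu|UU
U/II-3 un I-1×I-2: uu
⇒ U over [I-1,I-2,II-1,II-2,II-3]: 3 consistent

II-1 ∈ {Ff HH uu, Ff Hh uu, ff HH uu, ff Hh uu}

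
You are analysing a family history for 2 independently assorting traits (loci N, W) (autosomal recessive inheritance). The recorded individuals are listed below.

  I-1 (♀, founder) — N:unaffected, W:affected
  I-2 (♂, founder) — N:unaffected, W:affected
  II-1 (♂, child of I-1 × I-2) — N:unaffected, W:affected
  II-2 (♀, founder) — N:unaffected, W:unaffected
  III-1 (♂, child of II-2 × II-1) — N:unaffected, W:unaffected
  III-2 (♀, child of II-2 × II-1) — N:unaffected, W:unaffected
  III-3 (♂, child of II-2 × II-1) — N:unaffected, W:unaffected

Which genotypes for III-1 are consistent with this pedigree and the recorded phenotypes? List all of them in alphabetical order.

N/I-1 un ·: NN|Nn
N/I-2 un ·: NN|Nn
N/II-1 un I-1×I-2: NN|Nn
N/II-2 un ·: NN|Nn
N/III-1 un II-2×II-1: NN|Nn
N/III-2 un II-2×II-1: NN|Nn
N/III-3 un II-2×II-1: NN|Nn
⇒ N over [I-1,I-2,II-1,II-2,III-1,III-2,III-3]: 84 consistent
W/I-1 aff ·: ww
W/I-2 aff ·: ww
W/II-1 aff I-1×I-2: ww
W/II-2 un ·: WW|Ww
W/III-1 un II-2×II-1: Ww
W/III-2 un II-2×II-1: Ww
W/III-3 un II-2×II-1: Ww
⇒ W over [I-1,I-2,II-1,II-2,III-1,III-2,III-3]: 2 consistent

III-1 ∈ {NN Ww, Nn Ww}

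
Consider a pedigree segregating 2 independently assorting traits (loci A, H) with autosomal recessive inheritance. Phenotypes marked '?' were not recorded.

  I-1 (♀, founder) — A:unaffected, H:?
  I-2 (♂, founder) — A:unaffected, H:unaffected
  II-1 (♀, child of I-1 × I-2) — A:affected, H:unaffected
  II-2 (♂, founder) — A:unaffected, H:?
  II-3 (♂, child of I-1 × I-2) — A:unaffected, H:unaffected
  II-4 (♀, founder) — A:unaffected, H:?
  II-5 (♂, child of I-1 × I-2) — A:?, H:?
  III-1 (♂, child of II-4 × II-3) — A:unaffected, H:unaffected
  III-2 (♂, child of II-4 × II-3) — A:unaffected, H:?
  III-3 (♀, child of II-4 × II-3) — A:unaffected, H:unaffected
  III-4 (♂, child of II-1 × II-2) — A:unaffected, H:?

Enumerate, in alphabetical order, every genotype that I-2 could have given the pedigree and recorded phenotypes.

A/I-1 un ·: Aa
A/I-2 un ·: Aa
A/II-1 aff I-1×I-2: aa
A/II-2 un ·: AA|Aa
A/II-3 un I-1×I-2: AA|Aa
A/II-4 un ·: AA|Aa
A/II-5 ? I-1×I-2: AA|Aa|aa
A/III-1 un II-4×II-3: AA|Aa
A/III-2 un II-4×II-3: AA|Aa
A/III-3 un II-4×II-3: AA|Aa
A/III-4 un II-1×II-2: Aa
⇒ A over [I-1,I-2,II-1,II-2,II-3,II-4,II-5,III-1,III-2,III-3,III-4]: 150 consistent
H/I-1 ? ·: HH|Hh|hh
H/I-2 un ·: HH|Hh
H/II-1 un I-1×I-2: HH|Hh
H/II-2 ? ·: HH|Hh|hh
H/II-3 un I-1×I-2: HH|Hh
H/II-4 ? ·: HH|Hh|hh
H/II-5 ? I-1×I-2: HH|Hh|hh
H/III-1 un II-4×II-3: HH|Hh
H/III-2 ? II-4×II-3: HH|Hh|hh
H/III-3 un II-4×II-3: HH|Hh
H/III-4 ? II-1×II-2: HH|Hh|hh
⇒ H over [I-1,I-2,II-1,II-2,II-3,II-4,II-5,III-1,III-2,III-3,III-4]: 2966 consistent

I-2 ∈ {Aa HH, Aa Hh}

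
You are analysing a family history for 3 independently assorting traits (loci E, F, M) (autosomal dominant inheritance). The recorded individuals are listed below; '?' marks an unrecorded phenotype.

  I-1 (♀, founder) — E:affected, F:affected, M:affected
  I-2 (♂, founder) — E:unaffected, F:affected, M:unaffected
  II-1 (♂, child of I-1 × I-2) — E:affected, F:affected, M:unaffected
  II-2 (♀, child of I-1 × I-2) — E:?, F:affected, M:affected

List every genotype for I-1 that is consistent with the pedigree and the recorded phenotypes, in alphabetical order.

I-1 ∈ {EE FF Mm, EE Ff Mm, Ee FF Mm, Ee Ff Mm}

E/I-1 aff ·: Ee|EE
E/I-2 un ·: ee
E/II-1 aff I-1×I-2: Ee
E/II-2 ? I-1×I-2: ee|Ee
⇒ E over [I-1,I-2,II-1,II-2]: 3 consistent
F/I-1 aff ·: Ff|FF
F/I-2 aff ·: Ff|FF
F/II-1 aff I-1×I-2: Ff|FF
F/II-2 aff I-1×I-2: Ff|FF
⇒ F over [I-1,I-2,II-1,II-2]: 13 consistent
M/I-1 aff ·: Mm
M/I-2 un ·: mm
M/II-1 un I-1×I-2: mm
M/II-2 aff I-1×I-2: Mm
⇒ M over [I-1,I-2,II-1,II-2]: 1 consistent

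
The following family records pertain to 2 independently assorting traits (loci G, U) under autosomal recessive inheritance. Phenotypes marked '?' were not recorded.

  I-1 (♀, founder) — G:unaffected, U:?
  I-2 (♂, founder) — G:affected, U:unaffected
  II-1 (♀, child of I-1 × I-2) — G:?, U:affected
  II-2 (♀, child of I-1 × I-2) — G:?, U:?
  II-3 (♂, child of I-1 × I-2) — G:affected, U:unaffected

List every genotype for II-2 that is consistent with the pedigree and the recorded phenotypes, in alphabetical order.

II-2 ∈ {Gg UU, Gg Uu, Gg uu, gg UU, gg Uu, gg uu}

G/I-1 un ·: Gg
G/I-2 aff ·: gg
G/II-1 ? I-1×I-2: Gg|gg
G/II-2 ? I-1×I-2: Gg|gg
G/II-3 aff I-1×I-2: gg
⇒ G over [I-1,I-2,II-1,II-2,II-3]: 4 consistent
U/I-1 ? ·: Uu|uu
U/I-2 un ·: Uu
U/II-1 aff I-1×I-2: uu
U/II-2 ? I-1×I-2: UU|Uu|uu
U/II-3 un I-1×I-2: UU|Uu
⇒ U over [I-1,I-2,II-1,II-2,II-3]: 8 consistent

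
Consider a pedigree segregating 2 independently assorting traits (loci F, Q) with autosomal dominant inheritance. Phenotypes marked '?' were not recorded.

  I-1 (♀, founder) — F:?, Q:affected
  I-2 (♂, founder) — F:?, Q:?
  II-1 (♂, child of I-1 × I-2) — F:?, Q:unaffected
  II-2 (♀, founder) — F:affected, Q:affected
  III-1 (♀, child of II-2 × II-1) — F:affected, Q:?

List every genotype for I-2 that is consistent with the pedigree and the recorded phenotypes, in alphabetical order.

I-2 ∈ {FF Qq, FF qq, Ff Qq, Ff qq, ff Qq, ff qq}

F/I-1 ? ·: ff|Ff|FF
F/I-2 ? ·: ff|Ff|FF
F/II-1 ? I-1×I-2: ff|Ff|FF
F/II-2 aff ·: Ff|FF
F/III-1 aff II-2×II-1: Ff|FF
⇒ F over [I-1,I-2,II-1,II-2,III-1]: 48 consistent
Q/I-1 aff ·: Qq
Q/I-2 ? ·: qq|Qq
Q/II-1 un I-1×I-2: qq
Q/II-2 aff ·: Qq|QQ
Q/III-1 ? II-2×II-1: qq|Qq
⇒ Q over [I-1,I-2,II-1,II-2,III-1]: 6 consistent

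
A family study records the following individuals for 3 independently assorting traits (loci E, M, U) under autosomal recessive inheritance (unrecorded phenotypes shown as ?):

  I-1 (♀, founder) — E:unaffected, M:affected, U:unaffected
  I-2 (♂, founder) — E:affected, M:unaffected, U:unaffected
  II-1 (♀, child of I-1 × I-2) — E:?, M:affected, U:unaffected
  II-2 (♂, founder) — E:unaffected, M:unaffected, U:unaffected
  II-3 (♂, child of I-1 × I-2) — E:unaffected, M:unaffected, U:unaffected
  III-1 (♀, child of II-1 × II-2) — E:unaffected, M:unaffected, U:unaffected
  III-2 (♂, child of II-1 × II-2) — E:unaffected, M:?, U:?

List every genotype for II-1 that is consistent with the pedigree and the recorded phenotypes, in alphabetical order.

II-1 ∈ {Ee mm UU, Ee mm Uu, ee mm UU, ee mm Uu}

E/I-1 un ·: EE|Ee
E/I-2 aff ·: ee
E/II-1 ? I-1×I-2: Ee|ee
E/II-2 un ·: EE|Ee
E/II-3 un I-1×I-2: Ee
E/III-1 un II-1×II-2: EE|Ee
E/III-2 un II-1×II-2: EE|Ee
⇒ E over [I-1,I-2,II-1,II-2,II-3,III-1,III-2]: 18 consistent
M/I-1 aff ·: mm
M/I-2 un ·: Mm
M/II-1 aff I-1×I-2: mm
M/II-2 un ·: MM|Mm
M/II-3 un I-1×I-2: Mm
M/III-1 un II-1×II-2: Mm
M/III-2 ? II-1×II-2: Mm|mm
⇒ M over [I-1,I-2,II-1,II-2,II-3,III-1,III-2]: 3 consistent
U/I-1 un ·: UU|Uu
U/I-2 un ·: UU|Uu
U/II-1 un I-1×I-2: UU|Uu
U/II-2 un ·: UU|Uu
U/II-3 un I-1×I-2: UU|Uu
U/III-1 un II-1×II-2: UU|Uu
U/III-2 ? II-1×II-2: UU|Uu|uu
⇒ U over [I-1,I-2,II-1,II-2,II-3,III-1,III-2]: 95 consistent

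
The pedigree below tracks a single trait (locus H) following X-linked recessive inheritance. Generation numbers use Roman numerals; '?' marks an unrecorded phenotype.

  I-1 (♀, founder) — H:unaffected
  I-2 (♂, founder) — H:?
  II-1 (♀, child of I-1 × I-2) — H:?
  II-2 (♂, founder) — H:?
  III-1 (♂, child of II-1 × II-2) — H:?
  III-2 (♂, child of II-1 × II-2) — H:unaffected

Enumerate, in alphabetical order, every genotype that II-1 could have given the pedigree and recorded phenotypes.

II-1 ∈ {X^HX^H, X^HX^h}

H/I-1 un ·: X^HX^H|X^HX^h
H/I-2 ? ·: X^HY|X^hY
H/II-1 ? I-1×I-2: X^HX^H|X^HX^h
H/II-2 ? ·: X^HY|X^hY
H/III-1 ? II-1×II-2: X^HY|X^hY
H/III-2 un II-1×II-2: X^HY
⇒ H over [I-1,I-2,II-1,II-2,III-1,III-2]: 16 consistent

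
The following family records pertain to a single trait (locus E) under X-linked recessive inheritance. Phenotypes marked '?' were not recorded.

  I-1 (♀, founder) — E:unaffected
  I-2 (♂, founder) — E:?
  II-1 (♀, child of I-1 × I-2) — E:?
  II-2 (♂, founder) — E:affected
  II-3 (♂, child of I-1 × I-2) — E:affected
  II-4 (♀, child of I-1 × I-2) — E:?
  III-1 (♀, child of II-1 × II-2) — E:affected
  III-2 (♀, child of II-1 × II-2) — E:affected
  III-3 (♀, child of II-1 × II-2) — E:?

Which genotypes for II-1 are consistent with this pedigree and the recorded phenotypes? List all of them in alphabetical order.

II-1 ∈ {X^EX^e, X^eX^e}

E/I-1 un ·: X^EX^e
E/I-2 ? ·: X^EY|X^eY
E/II-1 ? I-1×I-2: X^EX^e|X^eX^e
E/II-2 aff ·: X^eY
E/II-3 aff I-1×I-2: X^eY
E/II-4 ? I-1×I-2: X^EX^E|X^EX^e|X^eX^e
E/III-1 aff II-1×II-2: X^eX^e
E/III-2 aff II-1×II-2: X^eX^e
E/III-3 ? II-1×II-2: X^EX^e|X^eX^e
⇒ E over [I-1,I-2,II-1,II-2,II-3,II-4,III-1,III-2,III-3]: 10 consistent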